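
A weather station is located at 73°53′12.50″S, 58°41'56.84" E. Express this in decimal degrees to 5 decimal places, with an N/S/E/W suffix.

Latitude: 73° + 53/60 + 12.5/3600 = 73 + 0.883333 + 0.003472 = 73.886806
Longitude: 41′ + 56.84″ = 41.94733′; 58 + 41.94733/60 = 58.699122

73.88681° S, 58.69912° E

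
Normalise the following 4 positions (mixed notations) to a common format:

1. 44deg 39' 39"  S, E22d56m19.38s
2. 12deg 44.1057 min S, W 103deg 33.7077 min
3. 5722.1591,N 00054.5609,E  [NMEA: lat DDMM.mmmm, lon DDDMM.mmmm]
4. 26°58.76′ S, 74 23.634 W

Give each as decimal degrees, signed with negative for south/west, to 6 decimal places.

1. -44.660833, 22.938717
2. -12.735095, -103.561795
3. 57.369318, 0.909348
4. -26.979333, -74.393900

Point 1:
  Latitude: 39′ + 39″ = 39.65000′; 44 + 39.65000/60 = 44.6608333
  S → negative
  λ: 22° + 56/60 + 19.38/3600 = 22 + 0.933333 + 0.005383 = 22.9387167
  E → positive
Point 2:
  φ: 44.1057′ = 0.735095°; total 12.7350950
  hemisphere S, so the sign is −
  Longitude: 103 + 33.7077/60 = 103.5617950
  hemisphere W, so the sign is −
Point 3:
  φ: degrees = first 2 digits = 57, minutes = 22.1591; 57 + 22.1591/60 = 57.3693183
  N → positive
  Lon: split at 3 digits → 000° and 54.5609′; 0 + 54.5609/60 = 0.9093483
  E → positive
Point 4:
  Latitude: 26 + 58.76/60 = 26.9793333
  S ⇒ negate
  Longitude: 23.634′ = 0.393900°; total 74.3939000
  W ⇒ negate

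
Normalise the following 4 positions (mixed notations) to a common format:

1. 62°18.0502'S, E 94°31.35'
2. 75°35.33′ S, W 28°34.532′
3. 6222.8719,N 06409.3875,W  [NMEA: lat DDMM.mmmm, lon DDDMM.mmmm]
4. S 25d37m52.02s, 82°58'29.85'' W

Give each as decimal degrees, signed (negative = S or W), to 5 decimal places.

Point 1:
  φ: 62 + 18.0502/60 = 62.300837
  hemisphere S, so the sign is −
  Lon: 94 + 31.35/60 = 94.522500
  E → positive
Point 2:
  Latitude: 35.33′ = 0.588833°; total 75.588833
  hemisphere S, so the sign is −
  Lon: 28 + 34.532/60 = 28.575533
  hemisphere W, so the sign is −
Point 3:
  φ: split at 2 digits → 62° and 22.8719′; 62 + 22.8719/60 = 62.381198
  N ⇒ keep positive
  λ: degrees = first 3 digits = 64, minutes = 9.3875; 64 + 9.3875/60 = 64.156458
  W → negative
Point 4:
  Lat: 25 + 37/60 + 52.02/3600 = 25.631117
  hemisphere S, so the sign is −
  λ: 82° + 58/60 + 29.85/3600 = 82 + 0.966667 + 0.008292 = 82.974958
  W → negative

1. -62.30084, 94.52250
2. -75.58883, -28.57553
3. 62.38120, -64.15646
4. -25.63112, -82.97496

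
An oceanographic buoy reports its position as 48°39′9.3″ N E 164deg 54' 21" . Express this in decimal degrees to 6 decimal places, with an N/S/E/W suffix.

48.652583° N, 164.905833° E

φ: 39′ + 9.3″ = 39.15500′; 48 + 39.15500/60 = 48.6525833
λ: 54′ + 21″ = 54.35000′; 164 + 54.35000/60 = 164.9058333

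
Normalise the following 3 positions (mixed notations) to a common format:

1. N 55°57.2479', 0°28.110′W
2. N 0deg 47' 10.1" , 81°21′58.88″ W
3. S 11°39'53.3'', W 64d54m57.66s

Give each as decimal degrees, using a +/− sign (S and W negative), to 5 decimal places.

Point 1:
  Lat: 57.2479′ = 0.954132°; total 55.954132
  N → positive
  Longitude: 0 + 28.11/60 = 0.468500
  hemisphere W, so the sign is −
Point 2:
  φ: 0° + 47/60 + 10.1/3600 = 0 + 0.783333 + 0.002806 = 0.786139
  N → positive
  λ: 21′ + 58.88″ = 21.98133′; 81 + 21.98133/60 = 81.366356
  W → negative
Point 3:
  Lat: 11 + 39/60 + 53.3/3600 = 11.664806
  S ⇒ negate
  λ: 64 + 54/60 + 57.66/3600 = 64.916017
  W ⇒ negate

1. 55.95413, -0.46850
2. 0.78614, -81.36636
3. -11.66481, -64.91602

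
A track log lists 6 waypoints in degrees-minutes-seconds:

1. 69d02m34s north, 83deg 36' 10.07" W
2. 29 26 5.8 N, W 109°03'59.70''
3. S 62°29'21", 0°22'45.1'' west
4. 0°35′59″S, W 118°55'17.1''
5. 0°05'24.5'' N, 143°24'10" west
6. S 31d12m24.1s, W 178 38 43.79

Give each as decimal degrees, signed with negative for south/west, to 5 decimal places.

1. 69.04278, -83.60280
2. 29.43494, -109.06658
3. -62.48917, -0.37919
4. -0.59972, -118.92142
5. 0.09014, -143.40278
6. -31.20669, -178.64550

Point 1:
  φ: 2′ + 34″ = 2.56667′; 69 + 2.56667/60 = 69.042778
  N → positive
  Lon: 83° + 36/60 + 10.07/3600 = 83 + 0.600000 + 0.002797 = 83.602797
  W → negative
Point 2:
  Latitude: 29 + 26/60 + 5.8/3600 = 29.434944
  N ⇒ keep positive
  Longitude: 109 + 3/60 + 59.7/3600 = 109.066583
  hemisphere W, so the sign is −
Point 3:
  Latitude: 62 + 29/60 + 21/3600 = 62.489167
  hemisphere S, so the sign is −
  Longitude: 22′ + 45.1″ = 22.75167′; 0 + 22.75167/60 = 0.379194
  W → negative
Point 4:
  φ: 35′ + 59″ = 35.98333′; 0 + 35.98333/60 = 0.599722
  S → negative
  Longitude: 118 + 55/60 + 17.1/3600 = 118.921417
  hemisphere W, so the sign is −
Point 5:
  Latitude: 5′ + 24.5″ = 5.40833′; 0 + 5.40833/60 = 0.090139
  N ⇒ keep positive
  Lon: 24′ + 10″ = 24.16667′; 143 + 24.16667/60 = 143.402778
  W ⇒ negate
Point 6:
  Lat: 31 + 12/60 + 24.1/3600 = 31.206694
  S → negative
  λ: 178° + 38/60 + 43.79/3600 = 178 + 0.633333 + 0.012164 = 178.645497
  hemisphere W, so the sign is −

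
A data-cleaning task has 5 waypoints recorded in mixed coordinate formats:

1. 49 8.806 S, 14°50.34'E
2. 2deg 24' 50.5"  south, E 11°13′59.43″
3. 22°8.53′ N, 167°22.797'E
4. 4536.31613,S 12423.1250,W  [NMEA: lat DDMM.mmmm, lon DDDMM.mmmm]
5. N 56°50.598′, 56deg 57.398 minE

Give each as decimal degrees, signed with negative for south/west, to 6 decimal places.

Point 1:
  φ: 49 + 8.806/60 = 49.1467667
  S → negative
  Longitude: 14 + 50.34/60 = 14.8390000
  E ⇒ keep positive
Point 2:
  Latitude: 24′ + 50.5″ = 24.84167′; 2 + 24.84167/60 = 2.4140278
  hemisphere S, so the sign is −
  Lon: 11° + 13/60 + 59.43/3600 = 11 + 0.216667 + 0.016508 = 11.2331750
  E ⇒ keep positive
Point 3:
  φ: 8.53′ = 0.142167°; total 22.1421667
  N → positive
  λ: 167 + 22.797/60 = 167.3799500
  E ⇒ keep positive
Point 4:
  φ: split at 2 digits → 45° and 36.31613′; 45 + 36.31613/60 = 45.6052688
  hemisphere S, so the sign is −
  λ: split at 3 digits → 124° and 23.125′; 124 + 23.125/60 = 124.3854167
  W → negative
Point 5:
  Latitude: 56 + 50.598/60 = 56.8433000
  N ⇒ keep positive
  λ: 57.398′ = 0.956633°; total 56.9566333
  E → positive

1. -49.146767, 14.839000
2. -2.414028, 11.233175
3. 22.142167, 167.379950
4. -45.605269, -124.385417
5. 56.843300, 56.956633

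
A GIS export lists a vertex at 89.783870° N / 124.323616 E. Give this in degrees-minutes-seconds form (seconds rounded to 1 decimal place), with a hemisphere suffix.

89°47′1.9″ N, 124°19′25.0″ E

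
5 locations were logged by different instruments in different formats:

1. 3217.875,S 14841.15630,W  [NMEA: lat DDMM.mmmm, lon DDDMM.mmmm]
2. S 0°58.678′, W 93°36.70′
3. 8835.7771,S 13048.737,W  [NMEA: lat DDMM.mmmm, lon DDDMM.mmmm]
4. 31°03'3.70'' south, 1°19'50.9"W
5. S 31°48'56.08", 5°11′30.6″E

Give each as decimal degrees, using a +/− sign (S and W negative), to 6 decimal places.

Point 1:
  Latitude: split at 2 digits → 32° and 17.875′; 32 + 17.875/60 = 32.2979167
  hemisphere S, so the sign is −
  Longitude: split at 3 digits → 148° and 41.1563′; 148 + 41.1563/60 = 148.6859383
  W → negative
Point 2:
  Lat: 0 + 58.678/60 = 0.9779667
  S ⇒ negate
  λ: 93 + 36.7/60 = 93.6116667
  hemisphere W, so the sign is −
Point 3:
  φ: split at 2 digits → 88° and 35.7771′; 88 + 35.7771/60 = 88.5962850
  S → negative
  λ: split at 3 digits → 130° and 48.737′; 130 + 48.737/60 = 130.8122833
  W ⇒ negate
Point 4:
  φ: 31 + 3/60 + 3.7/3600 = 31.0510278
  S → negative
  Longitude: 19′ + 50.9″ = 19.84833′; 1 + 19.84833/60 = 1.3308056
  W ⇒ negate
Point 5:
  Latitude: 31° + 48/60 + 56.08/3600 = 31 + 0.800000 + 0.015578 = 31.8155778
  hemisphere S, so the sign is −
  λ: 5° + 11/60 + 30.6/3600 = 5 + 0.183333 + 0.008500 = 5.1918333
  E ⇒ keep positive

1. -32.297917, -148.685938
2. -0.977967, -93.611667
3. -88.596285, -130.812283
4. -31.051028, -1.330806
5. -31.815578, 5.191833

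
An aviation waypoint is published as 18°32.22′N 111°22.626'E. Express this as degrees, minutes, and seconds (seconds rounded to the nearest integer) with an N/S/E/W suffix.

Lat: 32.22000′ → 32′ and 0.22000 × 60 = 13.20″
Longitude: 22.62600′ → 22′ and 0.62600 × 60 = 37.56″

18°32′13″ N, 111°22′38″ E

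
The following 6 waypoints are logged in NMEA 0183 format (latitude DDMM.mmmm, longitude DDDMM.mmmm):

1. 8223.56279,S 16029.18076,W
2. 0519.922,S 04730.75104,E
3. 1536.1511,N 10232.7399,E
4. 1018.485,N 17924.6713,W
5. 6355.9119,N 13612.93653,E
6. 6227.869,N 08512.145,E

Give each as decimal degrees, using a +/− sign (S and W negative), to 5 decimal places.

1. -82.39271, -160.48635
2. -5.33203, 47.51252
3. 15.60252, 102.54567
4. 10.30808, -179.41119
5. 63.93187, 136.21561
6. 62.46448, 85.20242

Point 1:
  Latitude: split at 2 digits → 82° and 23.56279′; 82 + 23.56279/60 = 82.392713
  hemisphere S, so the sign is −
  Lon: degrees = first 3 digits = 160, minutes = 29.18076; 160 + 29.18076/60 = 160.486346
  W → negative
Point 2:
  Latitude: degrees = first 2 digits = 5, minutes = 19.922; 5 + 19.922/60 = 5.332033
  S → negative
  Lon: split at 3 digits → 047° and 30.75104′; 47 + 30.75104/60 = 47.512517
  E → positive
Point 3:
  Lat: split at 2 digits → 15° and 36.1511′; 15 + 36.1511/60 = 15.602518
  N → positive
  λ: split at 3 digits → 102° and 32.7399′; 102 + 32.7399/60 = 102.545665
  E ⇒ keep positive
Point 4:
  Latitude: degrees = first 2 digits = 10, minutes = 18.485; 10 + 18.485/60 = 10.308083
  N → positive
  Lon: split at 3 digits → 179° and 24.6713′; 179 + 24.6713/60 = 179.411188
  hemisphere W, so the sign is −
Point 5:
  Latitude: split at 2 digits → 63° and 55.9119′; 63 + 55.9119/60 = 63.931865
  N → positive
  Longitude: degrees = first 3 digits = 136, minutes = 12.93653; 136 + 12.93653/60 = 136.215609
  E → positive
Point 6:
  φ: degrees = first 2 digits = 62, minutes = 27.869; 62 + 27.869/60 = 62.464483
  N → positive
  Lon: split at 3 digits → 085° and 12.145′; 85 + 12.145/60 = 85.202417
  E → positive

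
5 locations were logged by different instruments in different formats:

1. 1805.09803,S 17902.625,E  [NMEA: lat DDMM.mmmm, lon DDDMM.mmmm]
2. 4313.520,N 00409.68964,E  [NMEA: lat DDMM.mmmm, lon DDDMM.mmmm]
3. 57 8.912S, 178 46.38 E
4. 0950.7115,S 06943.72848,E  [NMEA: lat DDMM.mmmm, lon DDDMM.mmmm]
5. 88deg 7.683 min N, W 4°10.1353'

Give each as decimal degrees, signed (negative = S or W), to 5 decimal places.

Point 1:
  φ: split at 2 digits → 18° and 5.09803′; 18 + 5.09803/60 = 18.084967
  S ⇒ negate
  Lon: split at 3 digits → 179° and 2.625′; 179 + 2.625/60 = 179.043750
  E ⇒ keep positive
Point 2:
  Lat: split at 2 digits → 43° and 13.52′; 43 + 13.52/60 = 43.225333
  N ⇒ keep positive
  λ: degrees = first 3 digits = 4, minutes = 9.68964; 4 + 9.68964/60 = 4.161494
  E → positive
Point 3:
  Lat: 57 + 8.912/60 = 57.148533
  S → negative
  Lon: 46.38′ = 0.773000°; total 178.773000
  E ⇒ keep positive
Point 4:
  φ: degrees = first 2 digits = 9, minutes = 50.7115; 9 + 50.7115/60 = 9.845192
  hemisphere S, so the sign is −
  Longitude: degrees = first 3 digits = 69, minutes = 43.72848; 69 + 43.72848/60 = 69.728808
  E ⇒ keep positive
Point 5:
  Latitude: 7.683′ = 0.128050°; total 88.128050
  N → positive
  Lon: 4 + 10.1353/60 = 4.168922
  hemisphere W, so the sign is −

1. -18.08497, 179.04375
2. 43.22533, 4.16149
3. -57.14853, 178.77300
4. -9.84519, 69.72881
5. 88.12805, -4.16892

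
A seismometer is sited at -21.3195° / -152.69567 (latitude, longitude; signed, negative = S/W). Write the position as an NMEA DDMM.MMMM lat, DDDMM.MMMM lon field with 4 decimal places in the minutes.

2119.1700,S / 15241.7402,W

Latitude is negative → S; |value| = 21.319500
Lat: minutes = (21.319500 − 21) × 60 = 19.170000
Longitude is negative → W; |value| = 152.695670
λ: minutes = (152.695670 − 152) × 60 = 41.740200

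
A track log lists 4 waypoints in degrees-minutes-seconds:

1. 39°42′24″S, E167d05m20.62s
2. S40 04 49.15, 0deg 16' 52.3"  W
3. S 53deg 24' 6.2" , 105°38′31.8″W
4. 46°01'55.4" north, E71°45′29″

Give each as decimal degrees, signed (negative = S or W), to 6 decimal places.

1. -39.706667, 167.089061
2. -40.080319, -0.281194
3. -53.401722, -105.642167
4. 46.032056, 71.758056

Point 1:
  Latitude: 42′ + 24″ = 42.40000′; 39 + 42.40000/60 = 39.7066667
  hemisphere S, so the sign is −
  Longitude: 167 + 5/60 + 20.62/3600 = 167.0890611
  E → positive
Point 2:
  Lat: 40° + 4/60 + 49.15/3600 = 40 + 0.066667 + 0.013653 = 40.0803194
  S ⇒ negate
  Longitude: 16′ + 52.3″ = 16.87167′; 0 + 16.87167/60 = 0.2811944
  W ⇒ negate
Point 3:
  φ: 53° + 24/60 + 6.2/3600 = 53 + 0.400000 + 0.001722 = 53.4017222
  S ⇒ negate
  Lon: 105 + 38/60 + 31.8/3600 = 105.6421667
  W ⇒ negate
Point 4:
  Lat: 1′ + 55.4″ = 1.92333′; 46 + 1.92333/60 = 46.0320556
  N → positive
  λ: 71° + 45/60 + 29/3600 = 71 + 0.750000 + 0.008056 = 71.7580556
  E → positive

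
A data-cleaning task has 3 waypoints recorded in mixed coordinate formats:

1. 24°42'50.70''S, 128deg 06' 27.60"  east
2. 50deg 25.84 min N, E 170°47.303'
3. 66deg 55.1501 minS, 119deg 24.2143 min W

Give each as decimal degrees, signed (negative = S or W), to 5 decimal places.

Point 1:
  φ: 42′ + 50.7″ = 42.84500′; 24 + 42.84500/60 = 24.714083
  S → negative
  Lon: 128 + 6/60 + 27.6/3600 = 128.107667
  E → positive
Point 2:
  Latitude: 50 + 25.84/60 = 50.430667
  N → positive
  Longitude: 170 + 47.303/60 = 170.788383
  E ⇒ keep positive
Point 3:
  φ: 66 + 55.1501/60 = 66.919168
  S ⇒ negate
  λ: 24.2143′ = 0.403572°; total 119.403572
  W ⇒ negate

1. -24.71408, 128.10767
2. 50.43067, 170.78838
3. -66.91917, -119.40357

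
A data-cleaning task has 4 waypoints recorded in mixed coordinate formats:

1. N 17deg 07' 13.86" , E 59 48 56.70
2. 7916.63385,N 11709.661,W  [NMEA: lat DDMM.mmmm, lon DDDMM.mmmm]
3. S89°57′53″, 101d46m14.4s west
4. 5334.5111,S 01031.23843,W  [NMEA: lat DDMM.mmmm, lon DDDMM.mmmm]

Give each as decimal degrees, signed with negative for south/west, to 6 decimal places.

Point 1:
  Lat: 17 + 7/60 + 13.86/3600 = 17.1205167
  N ⇒ keep positive
  λ: 48′ + 56.7″ = 48.94500′; 59 + 48.94500/60 = 59.8157500
  E ⇒ keep positive
Point 2:
  Latitude: split at 2 digits → 79° and 16.63385′; 79 + 16.63385/60 = 79.2772308
  N ⇒ keep positive
  Lon: degrees = first 3 digits = 117, minutes = 9.661; 117 + 9.661/60 = 117.1610167
  hemisphere W, so the sign is −
Point 3:
  Lat: 57′ + 53″ = 57.88333′; 89 + 57.88333/60 = 89.9647222
  hemisphere S, so the sign is −
  Longitude: 101 + 46/60 + 14.4/3600 = 101.7706667
  W → negative
Point 4:
  Lat: degrees = first 2 digits = 53, minutes = 34.5111; 53 + 34.5111/60 = 53.5751850
  hemisphere S, so the sign is −
  Lon: degrees = first 3 digits = 10, minutes = 31.23843; 10 + 31.23843/60 = 10.5206405
  W ⇒ negate

1. 17.120517, 59.815750
2. 79.277231, -117.161017
3. -89.964722, -101.770667
4. -53.575185, -10.520641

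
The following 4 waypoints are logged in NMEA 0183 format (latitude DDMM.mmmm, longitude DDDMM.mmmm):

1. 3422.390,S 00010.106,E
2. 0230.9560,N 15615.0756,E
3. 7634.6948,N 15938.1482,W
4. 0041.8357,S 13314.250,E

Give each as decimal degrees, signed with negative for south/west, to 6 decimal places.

1. -34.373167, 0.168433
2. 2.515933, 156.251260
3. 76.578247, -159.635803
4. -0.697262, 133.237500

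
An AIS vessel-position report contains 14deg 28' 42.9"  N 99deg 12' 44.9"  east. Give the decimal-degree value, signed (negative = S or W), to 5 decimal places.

Latitude: 28′ + 42.9″ = 28.71500′; 14 + 28.71500/60 = 14.478583
N → positive
λ: 99 + 12/60 + 44.9/3600 = 99.212472
E ⇒ keep positive

14.47858, 99.21247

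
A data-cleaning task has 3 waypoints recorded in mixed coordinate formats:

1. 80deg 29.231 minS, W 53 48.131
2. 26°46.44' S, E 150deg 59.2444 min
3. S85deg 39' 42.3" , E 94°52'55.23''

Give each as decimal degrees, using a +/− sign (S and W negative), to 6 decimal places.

1. -80.487183, -53.802183
2. -26.774000, 150.987407
3. -85.661750, 94.882008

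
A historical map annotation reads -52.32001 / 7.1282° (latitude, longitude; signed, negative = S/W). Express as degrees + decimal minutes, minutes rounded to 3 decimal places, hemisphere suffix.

Latitude is negative → S; |value| = 52.320010
Lat: 52° + 0.320010 × 60 = 52° 19.20060′
λ: 7° + 0.128200 × 60 = 7° 7.69200′

52° 19.201′ S, 7° 7.692′ E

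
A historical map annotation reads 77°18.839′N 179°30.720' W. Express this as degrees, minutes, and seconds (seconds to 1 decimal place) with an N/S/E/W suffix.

77°18′50.3″ N, 179°30′43.2″ W

φ: 18.83900′ → 18′ and 0.83900 × 60 = 50.340″
Longitude: fractional minutes 0.72000 × 60 = 43.200″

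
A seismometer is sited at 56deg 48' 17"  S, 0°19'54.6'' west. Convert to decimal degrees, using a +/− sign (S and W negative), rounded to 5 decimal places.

-56.80472, -0.33183

Lat: 48′ + 17″ = 48.28333′; 56 + 48.28333/60 = 56.804722
hemisphere S, so the sign is −
Longitude: 0 + 19/60 + 54.6/3600 = 0.331833
hemisphere W, so the sign is −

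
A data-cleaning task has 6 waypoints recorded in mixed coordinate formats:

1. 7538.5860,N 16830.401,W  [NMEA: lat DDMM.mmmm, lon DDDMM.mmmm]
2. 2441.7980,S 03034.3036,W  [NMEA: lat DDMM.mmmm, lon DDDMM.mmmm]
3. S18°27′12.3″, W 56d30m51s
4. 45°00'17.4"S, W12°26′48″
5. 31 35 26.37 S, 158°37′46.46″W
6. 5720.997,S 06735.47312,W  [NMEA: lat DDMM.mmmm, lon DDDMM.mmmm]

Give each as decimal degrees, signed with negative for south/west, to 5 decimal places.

1. 75.64310, -168.50668
2. -24.69663, -30.57173
3. -18.45342, -56.51417
4. -45.00483, -12.44667
5. -31.59066, -158.62957
6. -57.34995, -67.59122

Point 1:
  Latitude: split at 2 digits → 75° and 38.586′; 75 + 38.586/60 = 75.643100
  N ⇒ keep positive
  Lon: degrees = first 3 digits = 168, minutes = 30.401; 168 + 30.401/60 = 168.506683
  W → negative
Point 2:
  φ: split at 2 digits → 24° and 41.798′; 24 + 41.798/60 = 24.696633
  S ⇒ negate
  Longitude: degrees = first 3 digits = 30, minutes = 34.3036; 30 + 34.3036/60 = 30.571727
  hemisphere W, so the sign is −
Point 3:
  Latitude: 27′ + 12.3″ = 27.20500′; 18 + 27.20500/60 = 18.453417
  hemisphere S, so the sign is −
  Lon: 56 + 30/60 + 51/3600 = 56.514167
  W ⇒ negate
Point 4:
  Lat: 45° + 0/60 + 17.4/3600 = 45 + 0.000000 + 0.004833 = 45.004833
  S ⇒ negate
  Longitude: 12 + 26/60 + 48/3600 = 12.446667
  W ⇒ negate
Point 5:
  φ: 31° + 35/60 + 26.37/3600 = 31 + 0.583333 + 0.007325 = 31.590658
  hemisphere S, so the sign is −
  Longitude: 158° + 37/60 + 46.46/3600 = 158 + 0.616667 + 0.012906 = 158.629572
  hemisphere W, so the sign is −
Point 6:
  Lat: degrees = first 2 digits = 57, minutes = 20.997; 57 + 20.997/60 = 57.349950
  S ⇒ negate
  λ: degrees = first 3 digits = 67, minutes = 35.47312; 67 + 35.47312/60 = 67.591219
  W ⇒ negate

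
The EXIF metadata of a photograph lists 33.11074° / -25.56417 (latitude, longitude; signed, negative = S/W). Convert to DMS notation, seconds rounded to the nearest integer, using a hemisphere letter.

Latitude: 0.110740 × 60 = 6.64440′ → 6′, remainder × 60 = 38.66″
Longitude is negative → W; |value| = 25.564170
λ: 0.564170° → 33.85020′; 0.85020 × 60 = 51.01″

33°06′39″ N, 25°33′51″ W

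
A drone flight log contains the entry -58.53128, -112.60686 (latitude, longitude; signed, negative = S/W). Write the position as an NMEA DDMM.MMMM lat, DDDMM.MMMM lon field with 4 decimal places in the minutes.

Latitude is negative → S; |value| = 58.531280
Latitude: minutes = (58.531280 − 58) × 60 = 31.876800
Longitude is negative → W; |value| = 112.606860
λ: minutes = (112.606860 − 112) × 60 = 36.411600

5831.8768,S / 11236.4116,W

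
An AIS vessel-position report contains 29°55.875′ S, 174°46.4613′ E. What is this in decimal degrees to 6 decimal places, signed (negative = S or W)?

-29.931250, 174.774355

φ: 29 + 55.875/60 = 29.9312500
hemisphere S, so the sign is −
Lon: 46.4613′ = 0.774355°; total 174.7743550
E → positive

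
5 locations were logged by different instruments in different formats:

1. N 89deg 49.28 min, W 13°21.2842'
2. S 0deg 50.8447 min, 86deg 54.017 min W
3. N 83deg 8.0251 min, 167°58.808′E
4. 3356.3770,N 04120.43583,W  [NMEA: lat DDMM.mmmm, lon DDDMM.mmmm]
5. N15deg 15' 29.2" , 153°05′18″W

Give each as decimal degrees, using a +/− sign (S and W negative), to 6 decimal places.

1. 89.821333, -13.354737
2. -0.847412, -86.900283
3. 83.133752, 167.980133
4. 33.939617, -41.340597
5. 15.258111, -153.088333

Point 1:
  Lat: 49.28′ = 0.821333°; total 89.8213333
  N → positive
  λ: 13 + 21.2842/60 = 13.3547367
  W ⇒ negate
Point 2:
  Latitude: 0 + 50.8447/60 = 0.8474117
  S → negative
  λ: 54.017′ = 0.900283°; total 86.9002833
  W → negative
Point 3:
  φ: 83 + 8.0251/60 = 83.1337517
  N ⇒ keep positive
  Lon: 167 + 58.808/60 = 167.9801333
  E ⇒ keep positive
Point 4:
  Lat: degrees = first 2 digits = 33, minutes = 56.377; 33 + 56.377/60 = 33.9396167
  N → positive
  Longitude: degrees = first 3 digits = 41, minutes = 20.43583; 41 + 20.43583/60 = 41.3405972
  hemisphere W, so the sign is −
Point 5:
  Latitude: 15 + 15/60 + 29.2/3600 = 15.2581111
  N ⇒ keep positive
  Longitude: 5′ + 18″ = 5.30000′; 153 + 5.30000/60 = 153.0883333
  W ⇒ negate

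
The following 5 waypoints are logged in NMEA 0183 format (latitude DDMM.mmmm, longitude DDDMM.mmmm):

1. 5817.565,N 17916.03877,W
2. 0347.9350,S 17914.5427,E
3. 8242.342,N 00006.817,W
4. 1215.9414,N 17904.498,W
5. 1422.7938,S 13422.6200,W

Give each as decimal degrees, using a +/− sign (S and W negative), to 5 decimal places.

Point 1:
  φ: degrees = first 2 digits = 58, minutes = 17.565; 58 + 17.565/60 = 58.292750
  N → positive
  Longitude: degrees = first 3 digits = 179, minutes = 16.03877; 179 + 16.03877/60 = 179.267313
  hemisphere W, so the sign is −
Point 2:
  Latitude: degrees = first 2 digits = 3, minutes = 47.935; 3 + 47.935/60 = 3.798917
  S → negative
  Lon: split at 3 digits → 179° and 14.5427′; 179 + 14.5427/60 = 179.242378
  E ⇒ keep positive
Point 3:
  Lat: split at 2 digits → 82° and 42.342′; 82 + 42.342/60 = 82.705700
  N ⇒ keep positive
  λ: degrees = first 3 digits = 0, minutes = 6.817; 0 + 6.817/60 = 0.113617
  W → negative
Point 4:
  Lat: split at 2 digits → 12° and 15.9414′; 12 + 15.9414/60 = 12.265690
  N ⇒ keep positive
  λ: split at 3 digits → 179° and 4.498′; 179 + 4.498/60 = 179.074967
  W → negative
Point 5:
  Lat: degrees = first 2 digits = 14, minutes = 22.7938; 14 + 22.7938/60 = 14.379897
  S → negative
  Lon: split at 3 digits → 134° and 22.62′; 134 + 22.62/60 = 134.377000
  W → negative

1. 58.29275, -179.26731
2. -3.79892, 179.24238
3. 82.70570, -0.11362
4. 12.26569, -179.07497
5. -14.37990, -134.37700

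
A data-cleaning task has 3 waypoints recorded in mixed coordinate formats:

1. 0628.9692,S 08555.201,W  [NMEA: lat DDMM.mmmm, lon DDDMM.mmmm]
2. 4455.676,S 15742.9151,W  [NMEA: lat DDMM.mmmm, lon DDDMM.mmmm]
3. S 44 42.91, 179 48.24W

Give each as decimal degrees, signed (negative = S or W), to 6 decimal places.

1. -6.482820, -85.920017
2. -44.927933, -157.715252
3. -44.715167, -179.804000

Point 1:
  φ: degrees = first 2 digits = 6, minutes = 28.9692; 6 + 28.9692/60 = 6.4828200
  S → negative
  Longitude: split at 3 digits → 085° and 55.201′; 85 + 55.201/60 = 85.9200167
  W ⇒ negate
Point 2:
  φ: degrees = first 2 digits = 44, minutes = 55.676; 44 + 55.676/60 = 44.9279333
  hemisphere S, so the sign is −
  Lon: degrees = first 3 digits = 157, minutes = 42.9151; 157 + 42.9151/60 = 157.7152517
  W ⇒ negate
Point 3:
  Lat: 44 + 42.91/60 = 44.7151667
  hemisphere S, so the sign is −
  λ: 179 + 48.24/60 = 179.8040000
  W → negative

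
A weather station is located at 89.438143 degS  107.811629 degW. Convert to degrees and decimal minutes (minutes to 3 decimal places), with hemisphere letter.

89° 26.289′ S, 107° 48.698′ W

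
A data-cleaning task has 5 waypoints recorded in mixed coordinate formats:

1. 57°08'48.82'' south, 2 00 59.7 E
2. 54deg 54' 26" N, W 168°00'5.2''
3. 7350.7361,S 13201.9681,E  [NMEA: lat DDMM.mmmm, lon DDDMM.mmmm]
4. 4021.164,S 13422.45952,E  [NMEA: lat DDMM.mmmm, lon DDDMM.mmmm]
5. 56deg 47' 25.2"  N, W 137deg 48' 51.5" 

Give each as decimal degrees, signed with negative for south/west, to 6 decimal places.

Point 1:
  Lat: 8′ + 48.82″ = 8.81367′; 57 + 8.81367/60 = 57.1468944
  S → negative
  Longitude: 2 + 0/60 + 59.7/3600 = 2.0165833
  E ⇒ keep positive
Point 2:
  Latitude: 54° + 54/60 + 26/3600 = 54 + 0.900000 + 0.007222 = 54.9072222
  N → positive
  λ: 168 + 0/60 + 5.2/3600 = 168.0014444
  hemisphere W, so the sign is −
Point 3:
  Latitude: split at 2 digits → 73° and 50.7361′; 73 + 50.7361/60 = 73.8456017
  S → negative
  Longitude: split at 3 digits → 132° and 1.9681′; 132 + 1.9681/60 = 132.0328017
  E ⇒ keep positive
Point 4:
  Lat: split at 2 digits → 40° and 21.164′; 40 + 21.164/60 = 40.3527333
  S → negative
  Lon: degrees = first 3 digits = 134, minutes = 22.45952; 134 + 22.45952/60 = 134.3743253
  E → positive
Point 5:
  Lat: 47′ + 25.2″ = 47.42000′; 56 + 47.42000/60 = 56.7903333
  N ⇒ keep positive
  λ: 48′ + 51.5″ = 48.85833′; 137 + 48.85833/60 = 137.8143056
  hemisphere W, so the sign is −

1. -57.146894, 2.016583
2. 54.907222, -168.001444
3. -73.845602, 132.032802
4. -40.352733, 134.374325
5. 56.790333, -137.814306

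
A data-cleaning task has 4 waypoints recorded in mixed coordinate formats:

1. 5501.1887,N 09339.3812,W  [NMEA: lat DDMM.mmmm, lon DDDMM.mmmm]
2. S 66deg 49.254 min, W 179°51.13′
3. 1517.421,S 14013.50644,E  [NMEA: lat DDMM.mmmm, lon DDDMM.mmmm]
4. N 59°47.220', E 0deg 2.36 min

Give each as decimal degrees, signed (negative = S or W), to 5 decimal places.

1. 55.01981, -93.65635
2. -66.82090, -179.85217
3. -15.29035, 140.22511
4. 59.78700, 0.03933

Point 1:
  Lat: degrees = first 2 digits = 55, minutes = 1.1887; 55 + 1.1887/60 = 55.019812
  N → positive
  λ: degrees = first 3 digits = 93, minutes = 39.3812; 93 + 39.3812/60 = 93.656353
  hemisphere W, so the sign is −
Point 2:
  φ: 66 + 49.254/60 = 66.820900
  S ⇒ negate
  Longitude: 179 + 51.13/60 = 179.852167
  W → negative
Point 3:
  Latitude: split at 2 digits → 15° and 17.421′; 15 + 17.421/60 = 15.290350
  S → negative
  λ: split at 3 digits → 140° and 13.50644′; 140 + 13.50644/60 = 140.225107
  E → positive
Point 4:
  Lat: 47.22′ = 0.787000°; total 59.787000
  N ⇒ keep positive
  λ: 2.36′ = 0.039333°; total 0.039333
  E → positive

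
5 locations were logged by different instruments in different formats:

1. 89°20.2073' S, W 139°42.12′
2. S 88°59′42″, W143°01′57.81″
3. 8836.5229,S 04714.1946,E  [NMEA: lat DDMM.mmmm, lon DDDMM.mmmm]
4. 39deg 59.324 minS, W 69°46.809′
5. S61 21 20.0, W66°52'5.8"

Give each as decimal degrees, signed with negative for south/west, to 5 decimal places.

1. -89.33679, -139.70200
2. -88.99500, -143.03273
3. -88.60872, 47.23658
4. -39.98873, -69.78015
5. -61.35556, -66.86828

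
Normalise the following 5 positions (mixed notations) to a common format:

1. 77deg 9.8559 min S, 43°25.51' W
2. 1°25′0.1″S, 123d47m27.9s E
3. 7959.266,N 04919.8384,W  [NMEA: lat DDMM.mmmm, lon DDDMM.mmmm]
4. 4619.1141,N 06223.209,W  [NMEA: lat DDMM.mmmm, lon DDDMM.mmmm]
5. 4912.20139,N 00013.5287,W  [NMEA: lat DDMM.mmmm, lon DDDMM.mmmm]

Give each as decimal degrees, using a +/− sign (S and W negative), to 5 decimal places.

Point 1:
  Latitude: 9.8559′ = 0.164265°; total 77.164265
  hemisphere S, so the sign is −
  Lon: 43 + 25.51/60 = 43.425167
  hemisphere W, so the sign is −
Point 2:
  Latitude: 1 + 25/60 + 0.1/3600 = 1.416694
  S ⇒ negate
  Longitude: 123° + 47/60 + 27.9/3600 = 123 + 0.783333 + 0.007750 = 123.791083
  E → positive
Point 3:
  Latitude: degrees = first 2 digits = 79, minutes = 59.266; 79 + 59.266/60 = 79.987767
  N ⇒ keep positive
  λ: split at 3 digits → 049° and 19.8384′; 49 + 19.8384/60 = 49.330640
  W ⇒ negate
Point 4:
  φ: split at 2 digits → 46° and 19.1141′; 46 + 19.1141/60 = 46.318568
  N ⇒ keep positive
  Longitude: degrees = first 3 digits = 62, minutes = 23.209; 62 + 23.209/60 = 62.386817
  hemisphere W, so the sign is −
Point 5:
  Latitude: degrees = first 2 digits = 49, minutes = 12.20139; 49 + 12.20139/60 = 49.203357
  N → positive
  Lon: degrees = first 3 digits = 0, minutes = 13.5287; 0 + 13.5287/60 = 0.225478
  hemisphere W, so the sign is −

1. -77.16427, -43.42517
2. -1.41669, 123.79108
3. 79.98777, -49.33064
4. 46.31857, -62.38682
5. 49.20336, -0.22548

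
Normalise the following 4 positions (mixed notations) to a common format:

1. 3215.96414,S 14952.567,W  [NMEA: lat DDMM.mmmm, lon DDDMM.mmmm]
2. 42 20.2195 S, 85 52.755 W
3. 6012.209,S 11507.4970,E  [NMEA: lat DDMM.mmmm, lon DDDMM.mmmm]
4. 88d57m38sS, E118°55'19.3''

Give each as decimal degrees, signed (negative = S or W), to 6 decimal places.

Point 1:
  Lat: split at 2 digits → 32° and 15.96414′; 32 + 15.96414/60 = 32.2660690
  S ⇒ negate
  λ: degrees = first 3 digits = 149, minutes = 52.567; 149 + 52.567/60 = 149.8761167
  W → negative
Point 2:
  Latitude: 42 + 20.2195/60 = 42.3369917
  S ⇒ negate
  λ: 52.755′ = 0.879250°; total 85.8792500
  W → negative
Point 3:
  Lat: split at 2 digits → 60° and 12.209′; 60 + 12.209/60 = 60.2034833
  hemisphere S, so the sign is −
  Longitude: split at 3 digits → 115° and 7.497′; 115 + 7.497/60 = 115.1249500
  E → positive
Point 4:
  Lat: 88 + 57/60 + 38/3600 = 88.9605556
  hemisphere S, so the sign is −
  Longitude: 55′ + 19.3″ = 55.32167′; 118 + 55.32167/60 = 118.9220278
  E ⇒ keep positive

1. -32.266069, -149.876117
2. -42.336992, -85.879250
3. -60.203483, 115.124950
4. -88.960556, 118.922028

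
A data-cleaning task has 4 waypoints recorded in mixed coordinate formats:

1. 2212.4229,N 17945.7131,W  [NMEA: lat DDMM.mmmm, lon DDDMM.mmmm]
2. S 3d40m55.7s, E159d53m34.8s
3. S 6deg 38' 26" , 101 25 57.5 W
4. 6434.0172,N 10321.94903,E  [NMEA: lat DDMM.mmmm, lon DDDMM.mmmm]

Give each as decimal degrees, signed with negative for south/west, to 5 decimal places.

1. 22.20705, -179.76189
2. -3.68214, 159.89300
3. -6.64056, -101.43264
4. 64.56695, 103.36582

Point 1:
  φ: degrees = first 2 digits = 22, minutes = 12.4229; 22 + 12.4229/60 = 22.207048
  N ⇒ keep positive
  Longitude: split at 3 digits → 179° and 45.7131′; 179 + 45.7131/60 = 179.761885
  W ⇒ negate
Point 2:
  Lat: 40′ + 55.7″ = 40.92833′; 3 + 40.92833/60 = 3.682139
  S → negative
  Lon: 53′ + 34.8″ = 53.58000′; 159 + 53.58000/60 = 159.893000
  E ⇒ keep positive
Point 3:
  φ: 6° + 38/60 + 26/3600 = 6 + 0.633333 + 0.007222 = 6.640556
  hemisphere S, so the sign is −
  Longitude: 25′ + 57.5″ = 25.95833′; 101 + 25.95833/60 = 101.432639
  W → negative
Point 4:
  φ: split at 2 digits → 64° and 34.0172′; 64 + 34.0172/60 = 64.566953
  N ⇒ keep positive
  λ: split at 3 digits → 103° and 21.94903′; 103 + 21.94903/60 = 103.365817
  E → positive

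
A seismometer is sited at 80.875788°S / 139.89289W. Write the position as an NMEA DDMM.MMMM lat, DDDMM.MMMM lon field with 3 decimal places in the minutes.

8052.547,S / 13953.573,W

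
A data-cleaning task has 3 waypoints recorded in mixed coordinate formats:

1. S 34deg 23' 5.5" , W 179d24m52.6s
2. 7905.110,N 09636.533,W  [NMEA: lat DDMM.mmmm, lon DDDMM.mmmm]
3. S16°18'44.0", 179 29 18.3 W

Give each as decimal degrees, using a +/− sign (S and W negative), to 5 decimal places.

Point 1:
  Latitude: 34° + 23/60 + 5.5/3600 = 34 + 0.383333 + 0.001528 = 34.384861
  hemisphere S, so the sign is −
  Longitude: 24′ + 52.6″ = 24.87667′; 179 + 24.87667/60 = 179.414611
  W → negative
Point 2:
  φ: split at 2 digits → 79° and 5.11′; 79 + 5.11/60 = 79.085167
  N → positive
  λ: degrees = first 3 digits = 96, minutes = 36.533; 96 + 36.533/60 = 96.608883
  hemisphere W, so the sign is −
Point 3:
  φ: 18′ + 44″ = 18.73333′; 16 + 18.73333/60 = 16.312222
  hemisphere S, so the sign is −
  Lon: 179° + 29/60 + 18.3/3600 = 179 + 0.483333 + 0.005083 = 179.488417
  W → negative

1. -34.38486, -179.41461
2. 79.08517, -96.60888
3. -16.31222, -179.48842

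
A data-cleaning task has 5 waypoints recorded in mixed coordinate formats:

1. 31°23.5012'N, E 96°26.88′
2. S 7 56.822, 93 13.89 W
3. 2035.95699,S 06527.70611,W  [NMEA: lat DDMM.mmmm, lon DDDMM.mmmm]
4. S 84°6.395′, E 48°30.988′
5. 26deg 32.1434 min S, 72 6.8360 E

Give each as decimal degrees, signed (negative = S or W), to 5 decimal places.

1. 31.39169, 96.44800
2. -7.94703, -93.23150
3. -20.59928, -65.46177
4. -84.10658, 48.51647
5. -26.53572, 72.11393

Point 1:
  φ: 23.5012′ = 0.391687°; total 31.391687
  N → positive
  Lon: 26.88′ = 0.448000°; total 96.448000
  E ⇒ keep positive
Point 2:
  φ: 7 + 56.822/60 = 7.947033
  S ⇒ negate
  Longitude: 93 + 13.89/60 = 93.231500
  W ⇒ negate
Point 3:
  Latitude: degrees = first 2 digits = 20, minutes = 35.95699; 20 + 35.95699/60 = 20.599283
  hemisphere S, so the sign is −
  λ: split at 3 digits → 065° and 27.70611′; 65 + 27.70611/60 = 65.461769
  W ⇒ negate
Point 4:
  Latitude: 6.395′ = 0.106583°; total 84.106583
  hemisphere S, so the sign is −
  Lon: 30.988′ = 0.516467°; total 48.516467
  E ⇒ keep positive
Point 5:
  φ: 26 + 32.1434/60 = 26.535723
  S ⇒ negate
  Lon: 72 + 6.836/60 = 72.113933
  E ⇒ keep positive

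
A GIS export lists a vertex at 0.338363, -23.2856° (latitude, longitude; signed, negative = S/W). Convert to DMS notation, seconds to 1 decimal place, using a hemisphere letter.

0°20′18.1″ N, 23°17′8.2″ W

Lat: 0.338363 × 60 = 20.30178′ → 20′, remainder × 60 = 18.107″
Longitude is negative → W; |value| = 23.285600
Lon: whole degrees 23; 17.13600′ → 17′ and 8.160″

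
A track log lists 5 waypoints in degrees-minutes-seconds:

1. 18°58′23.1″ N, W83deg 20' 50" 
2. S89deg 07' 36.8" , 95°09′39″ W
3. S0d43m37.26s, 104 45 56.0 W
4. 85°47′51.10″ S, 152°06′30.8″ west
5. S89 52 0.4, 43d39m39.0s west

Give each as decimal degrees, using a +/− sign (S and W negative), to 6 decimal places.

Point 1:
  Lat: 18° + 58/60 + 23.1/3600 = 18 + 0.966667 + 0.006417 = 18.9730833
  N ⇒ keep positive
  λ: 20′ + 50″ = 20.83333′; 83 + 20.83333/60 = 83.3472222
  hemisphere W, so the sign is −
Point 2:
  Lat: 7′ + 36.8″ = 7.61333′; 89 + 7.61333/60 = 89.1268889
  S → negative
  Longitude: 9′ + 39″ = 9.65000′; 95 + 9.65000/60 = 95.1608333
  W → negative
Point 3:
  Latitude: 0 + 43/60 + 37.26/3600 = 0.7270167
  S ⇒ negate
  Lon: 104° + 45/60 + 56/3600 = 104 + 0.750000 + 0.015556 = 104.7655556
  W ⇒ negate
Point 4:
  Lat: 47′ + 51.1″ = 47.85167′; 85 + 47.85167/60 = 85.7975278
  hemisphere S, so the sign is −
  λ: 152 + 6/60 + 30.8/3600 = 152.1085556
  W ⇒ negate
Point 5:
  Lat: 52′ + 0.4″ = 52.00667′; 89 + 52.00667/60 = 89.8667778
  hemisphere S, so the sign is −
  λ: 39′ + 39″ = 39.65000′; 43 + 39.65000/60 = 43.6608333
  W ⇒ negate

1. 18.973083, -83.347222
2. -89.126889, -95.160833
3. -0.727017, -104.765556
4. -85.797528, -152.108556
5. -89.866778, -43.660833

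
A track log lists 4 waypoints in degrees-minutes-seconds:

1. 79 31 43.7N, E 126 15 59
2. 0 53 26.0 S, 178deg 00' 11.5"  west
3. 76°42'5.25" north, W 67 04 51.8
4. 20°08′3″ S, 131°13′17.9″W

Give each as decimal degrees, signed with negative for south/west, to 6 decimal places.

Point 1:
  φ: 79° + 31/60 + 43.7/3600 = 79 + 0.516667 + 0.012139 = 79.5288056
  N → positive
  Longitude: 126 + 15/60 + 59/3600 = 126.2663889
  E → positive
Point 2:
  Lat: 53′ + 26″ = 53.43333′; 0 + 53.43333/60 = 0.8905556
  hemisphere S, so the sign is −
  Lon: 178° + 0/60 + 11.5/3600 = 178 + 0.000000 + 0.003194 = 178.0031944
  W ⇒ negate
Point 3:
  Latitude: 76 + 42/60 + 5.25/3600 = 76.7014583
  N → positive
  Lon: 67° + 4/60 + 51.8/3600 = 67 + 0.066667 + 0.014389 = 67.0810556
  W → negative
Point 4:
  Latitude: 20 + 8/60 + 3/3600 = 20.1341667
  S ⇒ negate
  Lon: 13′ + 17.9″ = 13.29833′; 131 + 13.29833/60 = 131.2216389
  W ⇒ negate

1. 79.528806, 126.266389
2. -0.890556, -178.003194
3. 76.701458, -67.081056
4. -20.134167, -131.221639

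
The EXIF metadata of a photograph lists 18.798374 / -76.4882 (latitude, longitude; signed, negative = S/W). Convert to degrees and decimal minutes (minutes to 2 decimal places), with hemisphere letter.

18° 47.90′ N, 76° 29.29′ W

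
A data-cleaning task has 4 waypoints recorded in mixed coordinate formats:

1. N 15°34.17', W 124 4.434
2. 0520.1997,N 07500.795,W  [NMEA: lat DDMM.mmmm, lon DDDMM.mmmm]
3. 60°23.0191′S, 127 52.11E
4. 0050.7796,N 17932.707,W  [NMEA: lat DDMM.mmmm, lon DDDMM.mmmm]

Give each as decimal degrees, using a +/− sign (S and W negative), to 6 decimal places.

1. 15.569500, -124.073900
2. 5.336662, -75.013250
3. -60.383652, 127.868500
4. 0.846327, -179.545117

Point 1:
  φ: 15 + 34.17/60 = 15.5695000
  N ⇒ keep positive
  Lon: 124 + 4.434/60 = 124.0739000
  W ⇒ negate
Point 2:
  Latitude: degrees = first 2 digits = 5, minutes = 20.1997; 5 + 20.1997/60 = 5.3366617
  N → positive
  Lon: split at 3 digits → 075° and 0.795′; 75 + 0.795/60 = 75.0132500
  W → negative
Point 3:
  Latitude: 23.0191′ = 0.383652°; total 60.3836517
  S → negative
  Lon: 52.11′ = 0.868500°; total 127.8685000
  E → positive
Point 4:
  φ: split at 2 digits → 00° and 50.7796′; 0 + 50.7796/60 = 0.8463267
  N → positive
  λ: degrees = first 3 digits = 179, minutes = 32.707; 179 + 32.707/60 = 179.5451167
  W ⇒ negate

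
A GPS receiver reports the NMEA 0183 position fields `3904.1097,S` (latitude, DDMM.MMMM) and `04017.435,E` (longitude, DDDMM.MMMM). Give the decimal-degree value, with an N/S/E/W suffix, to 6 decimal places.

39.068495° S, 40.290583° E

Lat: split at 2 digits → 39° and 4.1097′; 39 + 4.1097/60 = 39.0684950
Lon: split at 3 digits → 040° and 17.435′; 40 + 17.435/60 = 40.2905833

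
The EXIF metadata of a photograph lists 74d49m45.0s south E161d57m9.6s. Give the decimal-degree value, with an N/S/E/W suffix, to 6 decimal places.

Lat: 74 + 49/60 + 45/3600 = 74.8291667
Longitude: 161 + 57/60 + 9.6/3600 = 161.9526667

74.829167° S, 161.952667° E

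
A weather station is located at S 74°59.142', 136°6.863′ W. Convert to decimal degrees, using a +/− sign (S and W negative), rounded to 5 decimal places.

-74.98570, -136.11438

Latitude: 74 + 59.142/60 = 74.985700
hemisphere S, so the sign is −
Longitude: 136 + 6.863/60 = 136.114383
W ⇒ negate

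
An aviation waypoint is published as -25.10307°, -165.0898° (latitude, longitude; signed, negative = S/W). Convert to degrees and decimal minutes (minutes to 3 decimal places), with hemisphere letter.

Latitude is negative → S; |value| = 25.103070
Lat: 25° + 0.103070 × 60 = 25° 6.18420′
Longitude is negative → W; |value| = 165.089800
Longitude: 165° + 0.089800 × 60 = 165° 5.38800′

25° 6.184′ S, 165° 5.388′ W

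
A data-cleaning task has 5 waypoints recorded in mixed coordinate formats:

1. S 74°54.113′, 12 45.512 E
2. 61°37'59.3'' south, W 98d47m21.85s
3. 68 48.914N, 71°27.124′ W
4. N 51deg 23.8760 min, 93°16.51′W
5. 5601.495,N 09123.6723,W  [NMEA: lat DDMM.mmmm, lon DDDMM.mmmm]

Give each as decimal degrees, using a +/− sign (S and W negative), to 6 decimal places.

1. -74.901883, 12.758533
2. -61.633139, -98.789403
3. 68.815233, -71.452067
4. 51.397933, -93.275167
5. 56.024917, -91.394538

Point 1:
  φ: 54.113′ = 0.901883°; total 74.9018833
  S → negative
  λ: 45.512′ = 0.758533°; total 12.7585333
  E ⇒ keep positive
Point 2:
  Latitude: 61 + 37/60 + 59.3/3600 = 61.6331389
  S → negative
  Lon: 98° + 47/60 + 21.85/3600 = 98 + 0.783333 + 0.006069 = 98.7894028
  W → negative
Point 3:
  Latitude: 68 + 48.914/60 = 68.8152333
  N → positive
  Lon: 27.124′ = 0.452067°; total 71.4520667
  W → negative
Point 4:
  φ: 51 + 23.876/60 = 51.3979333
  N → positive
  λ: 16.51′ = 0.275167°; total 93.2751667
  W ⇒ negate
Point 5:
  Latitude: split at 2 digits → 56° and 1.495′; 56 + 1.495/60 = 56.0249167
  N ⇒ keep positive
  Lon: degrees = first 3 digits = 91, minutes = 23.6723; 91 + 23.6723/60 = 91.3945383
  W → negative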